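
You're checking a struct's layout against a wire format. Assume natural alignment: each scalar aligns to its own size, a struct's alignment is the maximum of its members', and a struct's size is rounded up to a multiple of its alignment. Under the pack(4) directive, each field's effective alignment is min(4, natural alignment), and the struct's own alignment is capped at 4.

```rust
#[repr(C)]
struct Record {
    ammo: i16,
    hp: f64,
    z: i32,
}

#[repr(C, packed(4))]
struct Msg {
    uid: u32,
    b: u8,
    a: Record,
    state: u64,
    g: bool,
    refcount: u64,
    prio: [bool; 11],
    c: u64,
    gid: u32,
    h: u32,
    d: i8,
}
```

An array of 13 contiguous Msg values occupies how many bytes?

Record: @0: ammo [2B, align 2] → 2; +6 pad (align 8); @8: hp [8B, align 8] → 16; @16: z [4B, align 4] → 20; +4 tail pad (align 8); size 24, align 8
@0: uid [4B, align 4] → 4
@4: b [1B, align 1] → 5
+3 pad (align 4)
@8: a [24B, align 4] → 32
@32: state [8B, align 4] → 40
@40: g [1B, align 1] → 41
+3 pad (align 4)
@44: refcount [8B, align 4] → 52
@52: prio [11B, align 1] → 63
+1 pad (align 4)
@64: c [8B, align 4] → 72
@72: gid [4B, align 4] → 76
@76: h [4B, align 4] → 80
@80: d [1B, align 1] → 81
+3 tail pad (align 4)
size 84, align 4
array of 13: 13 × 84 = 1092

1092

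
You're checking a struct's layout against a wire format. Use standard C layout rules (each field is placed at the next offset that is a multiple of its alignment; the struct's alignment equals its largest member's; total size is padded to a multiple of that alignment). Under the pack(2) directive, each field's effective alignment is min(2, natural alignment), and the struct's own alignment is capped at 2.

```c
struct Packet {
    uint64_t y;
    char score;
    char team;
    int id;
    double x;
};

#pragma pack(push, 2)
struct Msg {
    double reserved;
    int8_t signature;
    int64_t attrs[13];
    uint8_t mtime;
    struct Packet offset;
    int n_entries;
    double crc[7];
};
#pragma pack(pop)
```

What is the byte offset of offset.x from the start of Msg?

Packet: y at 0 (size 8, align 8) → ends 8; score at 8 (size 1, align 1) → ends 9; team at 9 (size 1, align 1) → ends 10; pad 2 to align 4 for id; id at 12 (size 4, align 4) → ends 16; x at 16 (size 8, align 8) → ends 24; total 24 bytes, alignment 8
reserved at 0 (size 8, align 2) → ends 8
signature at 8 (size 1, align 1) → ends 9
pad 1 to align 2 for attrs
attrs at 10 (size 104, align 2) → ends 114
mtime at 114 (size 1, align 1) → ends 115
pad 1 to align 2 for offset
offset at 116 (size 24, align 2) → ends 140
within Packet: x at 16
116 + 16 = 132

132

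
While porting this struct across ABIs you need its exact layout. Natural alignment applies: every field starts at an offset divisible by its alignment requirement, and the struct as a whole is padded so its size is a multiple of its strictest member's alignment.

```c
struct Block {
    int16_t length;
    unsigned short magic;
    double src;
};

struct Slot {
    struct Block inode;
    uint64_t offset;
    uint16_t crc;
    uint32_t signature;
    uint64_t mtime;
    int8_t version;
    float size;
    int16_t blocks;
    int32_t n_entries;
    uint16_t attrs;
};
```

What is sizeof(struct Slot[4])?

256

Block: length at 0 (size 2, align 2) → ends 2; magic at 2 (size 2, align 2) → ends 4; pad 4 to align 8 for src; src at 8 (size 8, align 8) → ends 16; total 16 bytes, alignment 8
inode at 0 (size 16, align 8) → ends 16
offset at 16 (size 8, align 8) → ends 24
crc at 24 (size 2, align 2) → ends 26
pad 2 to align 4 for signature
signature at 28 (size 4, align 4) → ends 32
mtime at 32 (size 8, align 8) → ends 40
version at 40 (size 1, align 1) → ends 41
pad 3 to align 4 for size
size at 44 (size 4, align 4) → ends 48
blocks at 48 (size 2, align 2) → ends 50
pad 2 to align 4 for n_entries
n_entries at 52 (size 4, align 4) → ends 56
attrs at 56 (size 2, align 2) → ends 58
tail pad 6 to reach multiple of 8
total 64 bytes, alignment 8
array of 4: 4 × 64 = 256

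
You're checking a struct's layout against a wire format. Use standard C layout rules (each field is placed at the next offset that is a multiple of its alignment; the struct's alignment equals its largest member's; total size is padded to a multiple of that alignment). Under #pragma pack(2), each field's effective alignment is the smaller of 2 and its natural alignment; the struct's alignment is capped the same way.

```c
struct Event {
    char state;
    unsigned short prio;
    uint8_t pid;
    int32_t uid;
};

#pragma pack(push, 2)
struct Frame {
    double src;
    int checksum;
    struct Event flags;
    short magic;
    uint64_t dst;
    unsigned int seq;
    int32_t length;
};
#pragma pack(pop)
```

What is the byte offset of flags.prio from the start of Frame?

14

Event: state at 0 (size 1, align 1) → ends 1; pad 1 to align 2 for prio; prio at 2 (size 2, align 2) → ends 4; pid at 4 (size 1, align 1) → ends 5; pad 3 to align 4 for uid; uid at 8 (size 4, align 4) → ends 12; total 12 bytes, alignment 4
src at 0 (size 8, align 2) → ends 8
checksum at 8 (size 4, align 2) → ends 12
flags at 12 (size 12, align 2) → ends 24
within Event: prio at 2
12 + 2 = 14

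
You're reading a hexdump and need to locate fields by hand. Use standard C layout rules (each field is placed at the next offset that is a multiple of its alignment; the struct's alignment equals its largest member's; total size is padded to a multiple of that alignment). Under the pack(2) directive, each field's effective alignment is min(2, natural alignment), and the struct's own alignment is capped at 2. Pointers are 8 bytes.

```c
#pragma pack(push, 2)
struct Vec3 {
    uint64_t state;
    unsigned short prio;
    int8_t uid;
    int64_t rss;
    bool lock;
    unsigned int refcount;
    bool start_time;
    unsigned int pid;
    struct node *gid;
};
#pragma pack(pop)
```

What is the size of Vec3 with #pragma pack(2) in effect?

0..8  state  (8B, 2-aligned)
8..10  prio  (2B, 2-aligned)
10..11  uid  (1B, 1-aligned)
11..12  -- padding (1B)
12..20  rss  (8B, 2-aligned)
20..21  lock  (1B, 1-aligned)
21..22  -- padding (1B)
22..26  refcount  (4B, 2-aligned)
26..27  start_time  (1B, 1-aligned)
27..28  -- padding (1B)
28..32  pid  (4B, 2-aligned)
32..40  gid  (8B, 2-aligned)
sizeof = 40, alignof = 2

40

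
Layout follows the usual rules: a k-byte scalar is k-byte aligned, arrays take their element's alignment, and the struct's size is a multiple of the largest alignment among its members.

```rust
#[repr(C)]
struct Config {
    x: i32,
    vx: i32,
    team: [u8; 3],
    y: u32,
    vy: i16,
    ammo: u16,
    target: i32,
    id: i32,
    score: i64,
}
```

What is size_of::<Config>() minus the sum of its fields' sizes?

5

x at 0 (size 4, align 4) → ends 4
vx at 4 (size 4, align 4) → ends 8
team at 8 (size 3, align 1) → ends 11
pad 1 to align 4 for y
y at 12 (size 4, align 4) → ends 16
vy at 16 (size 2, align 2) → ends 18
ammo at 18 (size 2, align 2) → ends 20
target at 20 (size 4, align 4) → ends 24
id at 24 (size 4, align 4) → ends 28
pad 4 to align 8 for score
score at 32 (size 8, align 8) → ends 40
total 40 bytes, alignment 8
data bytes 35, size 40 → padding 5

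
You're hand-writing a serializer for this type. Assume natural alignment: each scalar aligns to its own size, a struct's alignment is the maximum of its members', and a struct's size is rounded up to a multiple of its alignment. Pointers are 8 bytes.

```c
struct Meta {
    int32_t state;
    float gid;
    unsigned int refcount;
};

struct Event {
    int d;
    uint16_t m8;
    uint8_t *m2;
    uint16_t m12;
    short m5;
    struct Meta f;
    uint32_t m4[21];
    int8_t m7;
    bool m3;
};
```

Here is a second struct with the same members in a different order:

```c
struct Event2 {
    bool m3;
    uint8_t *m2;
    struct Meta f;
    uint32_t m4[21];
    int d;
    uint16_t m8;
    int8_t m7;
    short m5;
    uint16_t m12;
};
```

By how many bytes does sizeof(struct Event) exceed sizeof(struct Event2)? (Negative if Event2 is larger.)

-8

Meta: state at 0 (size 4, align 4) → ends 4; gid at 4 (size 4, align 4) → ends 8; refcount at 8 (size 4, align 4) → ends 12; total 12 bytes, alignment 4
d at 0 (size 4, align 4) → ends 4
m8 at 4 (size 2, align 2) → ends 6
pad 2 to align 8 for m2
m2 at 8 (size 8, align 8) → ends 16
m12 at 16 (size 2, align 2) → ends 18
m5 at 18 (size 2, align 2) → ends 20
f at 20 (size 12, align 4) → ends 32
m4 at 32 (size 84, align 4) → ends 116
m7 at 116 (size 1, align 1) → ends 117
m3 at 117 (size 1, align 1) → ends 118
tail pad 2 to reach multiple of 8
total 120 bytes, alignment 8
— Event2 —
m3 at 0 (size 1, align 1) → ends 1
pad 7 to align 8 for m2
m2 at 8 (size 8, align 8) → ends 16
f at 16 (size 12, align 4) → ends 28
m4 at 28 (size 84, align 4) → ends 112
d at 112 (size 4, align 4) → ends 116
m8 at 116 (size 2, align 2) → ends 118
m7 at 118 (size 1, align 1) → ends 119
pad 1 to align 2 for m5
m5 at 120 (size 2, align 2) → ends 122
m12 at 122 (size 2, align 2) → ends 124
tail pad 4 to reach multiple of 8
total 128 bytes, alignment 8
120 − 128 = -8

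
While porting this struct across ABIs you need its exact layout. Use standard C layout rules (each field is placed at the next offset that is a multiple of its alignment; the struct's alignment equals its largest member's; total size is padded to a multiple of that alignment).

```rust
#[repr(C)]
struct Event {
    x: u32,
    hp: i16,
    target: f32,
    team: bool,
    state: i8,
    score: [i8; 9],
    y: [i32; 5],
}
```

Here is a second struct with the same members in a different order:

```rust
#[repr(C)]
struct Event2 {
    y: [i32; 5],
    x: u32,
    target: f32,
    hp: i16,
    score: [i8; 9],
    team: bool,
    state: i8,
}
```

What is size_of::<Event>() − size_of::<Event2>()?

0

@0: x [4B, align 4] → 4
@4: hp [2B, align 2] → 6
+2 pad (align 4)
@8: target [4B, align 4] → 12
@12: team [1B, align 1] → 13
@13: state [1B, align 1] → 14
@14: score [9B, align 1] → 23
+1 pad (align 4)
@24: y [20B, align 4] → 44
size 44, align 4
— Event2 —
@0: y [20B, align 4] → 20
@20: x [4B, align 4] → 24
@24: target [4B, align 4] → 28
@28: hp [2B, align 2] → 30
@30: score [9B, align 1] → 39
@39: team [1B, align 1] → 40
@40: state [1B, align 1] → 41
+3 tail pad (align 4)
size 44, align 4
44 − 44 = 0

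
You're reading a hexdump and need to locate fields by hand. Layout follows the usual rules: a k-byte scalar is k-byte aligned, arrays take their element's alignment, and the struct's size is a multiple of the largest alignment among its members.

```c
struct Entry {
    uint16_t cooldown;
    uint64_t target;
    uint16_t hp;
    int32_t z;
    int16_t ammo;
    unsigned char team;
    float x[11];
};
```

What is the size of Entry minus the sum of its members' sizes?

9

cooldown at 0 (size 2, align 2) → ends 2
pad 6 to align 8 for target
target at 8 (size 8, align 8) → ends 16
hp at 16 (size 2, align 2) → ends 18
pad 2 to align 4 for z
z at 20 (size 4, align 4) → ends 24
ammo at 24 (size 2, align 2) → ends 26
team at 26 (size 1, align 1) → ends 27
pad 1 to align 4 for x
x at 28 (size 44, align 4) → ends 72
total 72 bytes, alignment 8
data bytes 63, size 72 → padding 9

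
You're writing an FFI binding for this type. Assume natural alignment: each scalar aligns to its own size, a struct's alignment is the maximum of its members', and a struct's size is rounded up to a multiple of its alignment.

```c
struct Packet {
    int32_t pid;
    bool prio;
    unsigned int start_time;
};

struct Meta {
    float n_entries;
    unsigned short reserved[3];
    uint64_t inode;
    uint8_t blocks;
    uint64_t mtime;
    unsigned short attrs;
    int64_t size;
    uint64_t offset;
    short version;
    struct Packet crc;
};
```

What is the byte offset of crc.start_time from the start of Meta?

76

Packet: @0: pid [4B, align 4] → 4; @4: prio [1B, align 1] → 5; +3 pad (align 4); @8: start_time [4B, align 4] → 12; size 12, align 4
@0: n_entries [4B, align 4] → 4
@4: reserved [6B, align 2] → 10
+6 pad (align 8)
@16: inode [8B, align 8] → 24
@24: blocks [1B, align 1] → 25
+7 pad (align 8)
@32: mtime [8B, align 8] → 40
@40: attrs [2B, align 2] → 42
+6 pad (align 8)
@48: size [8B, align 8] → 56
@56: offset [8B, align 8] → 64
@64: version [2B, align 2] → 66
+2 pad (align 4)
@68: crc [12B, align 4] → 80
within Packet: start_time at 8
68 + 8 = 76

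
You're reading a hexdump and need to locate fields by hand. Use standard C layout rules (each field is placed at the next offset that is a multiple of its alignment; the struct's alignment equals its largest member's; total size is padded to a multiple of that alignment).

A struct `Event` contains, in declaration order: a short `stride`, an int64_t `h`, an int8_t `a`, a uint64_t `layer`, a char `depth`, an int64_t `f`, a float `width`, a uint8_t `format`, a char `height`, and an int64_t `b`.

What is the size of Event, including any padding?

64 bytes

0..2  stride  (2B, 2-aligned)
2..8  -- padding (6B)
8..16  h  (8B, 8-aligned)
16..17  a  (1B, 1-aligned)
17..24  -- padding (7B)
24..32  layer  (8B, 8-aligned)
32..33  depth  (1B, 1-aligned)
33..40  -- padding (7B)
40..48  f  (8B, 8-aligned)
48..52  width  (4B, 4-aligned)
52..53  format  (1B, 1-aligned)
53..54  height  (1B, 1-aligned)
54..56  -- padding (2B)
56..64  b  (8B, 8-aligned)
sizeof = 64, alignof = 8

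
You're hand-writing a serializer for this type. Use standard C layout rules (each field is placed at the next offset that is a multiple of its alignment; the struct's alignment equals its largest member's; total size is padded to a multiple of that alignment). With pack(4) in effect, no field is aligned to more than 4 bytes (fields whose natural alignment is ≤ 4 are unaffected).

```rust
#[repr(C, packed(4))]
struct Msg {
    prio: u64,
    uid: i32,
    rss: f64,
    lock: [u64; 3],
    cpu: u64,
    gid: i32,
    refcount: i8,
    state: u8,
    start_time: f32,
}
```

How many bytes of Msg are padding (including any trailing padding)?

0..8  prio  (8B, 4-aligned)
8..12  uid  (4B, 4-aligned)
12..20  rss  (8B, 4-aligned)
20..44  lock  (24B, 4-aligned)
44..52  cpu  (8B, 4-aligned)
52..56  gid  (4B, 4-aligned)
56..57  refcount  (1B, 1-aligned)
57..58  state  (1B, 1-aligned)
58..60  -- padding (2B)
60..64  start_time  (4B, 4-aligned)
sizeof = 64, alignof = 4
data bytes 62, size 64 → padding 2

2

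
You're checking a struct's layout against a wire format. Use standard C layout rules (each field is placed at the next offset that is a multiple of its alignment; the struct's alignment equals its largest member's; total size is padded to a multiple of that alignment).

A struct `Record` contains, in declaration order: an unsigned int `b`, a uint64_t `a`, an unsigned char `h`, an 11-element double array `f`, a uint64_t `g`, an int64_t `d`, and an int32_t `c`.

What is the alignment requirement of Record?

8

member alignments: b=4, a=8, h=1, f=8, g=8, d=8, c=4
max = 8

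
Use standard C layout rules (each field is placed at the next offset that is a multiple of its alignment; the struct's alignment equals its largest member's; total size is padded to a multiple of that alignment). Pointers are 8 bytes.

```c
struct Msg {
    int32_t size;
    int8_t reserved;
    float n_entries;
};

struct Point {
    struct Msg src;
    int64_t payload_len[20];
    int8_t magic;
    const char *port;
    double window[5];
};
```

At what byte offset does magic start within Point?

176

Msg: @0: size [4B, align 4] → 4; @4: reserved [1B, align 1] → 5; +3 pad (align 4); @8: n_entries [4B, align 4] → 12; size 12, align 4
@0: src [12B, align 4] → 12
+4 pad (align 8)
@16: payload_len [160B, align 8] → 176
@176: magic [1B, align 1] → 177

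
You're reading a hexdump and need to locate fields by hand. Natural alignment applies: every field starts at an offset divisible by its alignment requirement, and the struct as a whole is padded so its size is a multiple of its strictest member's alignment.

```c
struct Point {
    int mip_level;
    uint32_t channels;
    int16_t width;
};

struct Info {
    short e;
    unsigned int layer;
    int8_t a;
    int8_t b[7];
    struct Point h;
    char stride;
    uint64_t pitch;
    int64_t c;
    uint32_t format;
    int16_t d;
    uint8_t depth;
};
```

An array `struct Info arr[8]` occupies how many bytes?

448

Point: @0: mip_level [4B, align 4] → 4; @4: channels [4B, align 4] → 8; @8: width [2B, align 2] → 10; +2 tail pad (align 4); size 12, align 4
@0: e [2B, align 2] → 2
+2 pad (align 4)
@4: layer [4B, align 4] → 8
@8: a [1B, align 1] → 9
@9: b [7B, align 1] → 16
@16: h [12B, align 4] → 28
@28: stride [1B, align 1] → 29
+3 pad (align 8)
@32: pitch [8B, align 8] → 40
@40: c [8B, align 8] → 48
@48: format [4B, align 4] → 52
@52: d [2B, align 2] → 54
@54: depth [1B, align 1] → 55
+1 tail pad (align 8)
size 56, align 8
array of 8: 8 × 56 = 448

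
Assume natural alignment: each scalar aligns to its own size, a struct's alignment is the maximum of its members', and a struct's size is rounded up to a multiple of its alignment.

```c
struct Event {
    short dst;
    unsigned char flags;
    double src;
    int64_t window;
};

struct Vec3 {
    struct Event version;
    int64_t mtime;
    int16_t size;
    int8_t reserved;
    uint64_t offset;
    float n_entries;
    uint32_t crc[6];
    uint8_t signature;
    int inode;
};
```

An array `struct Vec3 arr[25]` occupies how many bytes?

Event: @0: dst [2B, align 2] → 2; @2: flags [1B, align 1] → 3; +5 pad (align 8); @8: src [8B, align 8] → 16; @16: window [8B, align 8] → 24; size 24, align 8
@0: version [24B, align 8] → 24
@24: mtime [8B, align 8] → 32
@32: size [2B, align 2] → 34
@34: reserved [1B, align 1] → 35
+5 pad (align 8)
@40: offset [8B, align 8] → 48
@48: n_entries [4B, align 4] → 52
@52: crc [24B, align 4] → 76
@76: signature [1B, align 1] → 77
+3 pad (align 4)
@80: inode [4B, align 4] → 84
+4 tail pad (align 8)
size 88, align 8
array of 25: 25 × 88 = 2200

2200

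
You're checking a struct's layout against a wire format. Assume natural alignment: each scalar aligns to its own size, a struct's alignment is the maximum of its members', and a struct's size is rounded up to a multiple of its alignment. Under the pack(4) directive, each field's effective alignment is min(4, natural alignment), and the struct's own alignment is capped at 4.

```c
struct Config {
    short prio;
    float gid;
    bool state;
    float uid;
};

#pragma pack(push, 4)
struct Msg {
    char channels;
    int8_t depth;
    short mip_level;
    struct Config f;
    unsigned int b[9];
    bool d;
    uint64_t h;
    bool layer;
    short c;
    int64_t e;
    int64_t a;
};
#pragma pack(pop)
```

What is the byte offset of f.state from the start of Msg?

Config: 0..2  prio  (2B, 2-aligned); 2..4  -- padding (2B); 4..8  gid  (4B, 4-aligned); 8..9  state  (1B, 1-aligned); 9..12  -- padding (3B); 12..16  uid  (4B, 4-aligned); sizeof = 16, alignof = 4
0..1  channels  (1B, 1-aligned)
1..2  depth  (1B, 1-aligned)
2..4  mip_level  (2B, 2-aligned)
4..20  f  (16B, 4-aligned)
within Config: state at 8
4 + 8 = 12

12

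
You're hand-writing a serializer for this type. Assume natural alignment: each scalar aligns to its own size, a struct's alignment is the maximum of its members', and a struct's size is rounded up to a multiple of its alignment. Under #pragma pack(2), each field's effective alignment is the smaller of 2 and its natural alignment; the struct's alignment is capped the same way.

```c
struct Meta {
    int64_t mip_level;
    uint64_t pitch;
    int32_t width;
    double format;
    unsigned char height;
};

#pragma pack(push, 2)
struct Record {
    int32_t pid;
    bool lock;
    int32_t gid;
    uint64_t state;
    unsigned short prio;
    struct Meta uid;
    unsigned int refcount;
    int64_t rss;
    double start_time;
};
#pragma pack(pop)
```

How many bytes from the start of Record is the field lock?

Meta: mip_level at 0 (size 8, align 8) → ends 8; pitch at 8 (size 8, align 8) → ends 16; width at 16 (size 4, align 4) → ends 20; pad 4 to align 8 for format; format at 24 (size 8, align 8) → ends 32; height at 32 (size 1, align 1) → ends 33; tail pad 7 to reach multiple of 8; total 40 bytes, alignment 8
pid at 0 (size 4, align 2) → ends 4
lock at 4 (size 1, align 1) → ends 5

4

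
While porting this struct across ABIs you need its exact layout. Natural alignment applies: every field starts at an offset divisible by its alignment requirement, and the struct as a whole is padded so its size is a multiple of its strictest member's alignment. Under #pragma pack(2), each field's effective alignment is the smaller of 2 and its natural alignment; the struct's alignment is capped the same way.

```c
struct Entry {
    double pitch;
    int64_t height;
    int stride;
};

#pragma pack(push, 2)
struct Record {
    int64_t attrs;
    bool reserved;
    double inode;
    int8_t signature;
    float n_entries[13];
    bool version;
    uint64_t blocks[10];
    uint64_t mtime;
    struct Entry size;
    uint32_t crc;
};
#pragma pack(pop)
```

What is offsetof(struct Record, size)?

Entry: @0: pitch [8B, align 8] → 8; @8: height [8B, align 8] → 16; @16: stride [4B, align 4] → 20; +4 tail pad (align 8); size 24, align 8
@0: attrs [8B, align 2] → 8
@8: reserved [1B, align 1] → 9
+1 pad (align 2)
@10: inode [8B, align 2] → 18
@18: signature [1B, align 1] → 19
+1 pad (align 2)
@20: n_entries [52B, align 2] → 72
@72: version [1B, align 1] → 73
+1 pad (align 2)
@74: blocks [80B, align 2] → 154
@154: mtime [8B, align 2] → 162
@162: size [24B, align 2] → 186

162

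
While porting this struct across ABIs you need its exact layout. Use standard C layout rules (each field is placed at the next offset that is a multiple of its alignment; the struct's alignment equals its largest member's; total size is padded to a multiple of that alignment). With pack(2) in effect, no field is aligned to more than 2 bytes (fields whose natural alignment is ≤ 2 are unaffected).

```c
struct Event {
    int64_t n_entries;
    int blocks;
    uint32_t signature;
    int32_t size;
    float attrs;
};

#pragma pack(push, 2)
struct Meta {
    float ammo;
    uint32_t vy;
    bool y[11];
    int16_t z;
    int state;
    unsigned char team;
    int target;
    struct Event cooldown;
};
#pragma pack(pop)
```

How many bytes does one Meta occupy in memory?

Event: 0..8  n_entries  (8B, 8-aligned); 8..12  blocks  (4B, 4-aligned); 12..16  signature  (4B, 4-aligned); 16..20  size  (4B, 4-aligned); 20..24  attrs  (4B, 4-aligned); sizeof = 24, alignof = 8
0..4  ammo  (4B, 2-aligned)
4..8  vy  (4B, 2-aligned)
8..19  y  (11B, 1-aligned)
19..20  -- padding (1B)
20..22  z  (2B, 2-aligned)
22..26  state  (4B, 2-aligned)
26..27  team  (1B, 1-aligned)
27..28  -- padding (1B)
28..32  target  (4B, 2-aligned)
32..56  cooldown  (24B, 2-aligned)
sizeof = 56, alignof = 2

56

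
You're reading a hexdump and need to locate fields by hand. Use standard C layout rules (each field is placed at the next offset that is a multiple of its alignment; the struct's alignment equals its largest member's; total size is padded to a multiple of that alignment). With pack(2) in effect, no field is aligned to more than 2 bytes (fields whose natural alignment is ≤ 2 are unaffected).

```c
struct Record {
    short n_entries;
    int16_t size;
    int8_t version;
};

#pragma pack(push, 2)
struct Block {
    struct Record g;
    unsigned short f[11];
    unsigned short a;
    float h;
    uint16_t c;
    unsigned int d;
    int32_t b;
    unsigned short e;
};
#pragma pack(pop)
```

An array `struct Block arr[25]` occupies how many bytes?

1150

Record: @0: n_entries [2B, align 2] → 2; @2: size [2B, align 2] → 4; @4: version [1B, align 1] → 5; +1 tail pad (align 2); size 6, align 2
@0: g [6B, align 2] → 6
@6: f [22B, align 2] → 28
@28: a [2B, align 2] → 30
@30: h [4B, align 2] → 34
@34: c [2B, align 2] → 36
@36: d [4B, align 2] → 40
@40: b [4B, align 2] → 44
@44: e [2B, align 2] → 46
size 46, align 2
array of 25: 25 × 46 = 1150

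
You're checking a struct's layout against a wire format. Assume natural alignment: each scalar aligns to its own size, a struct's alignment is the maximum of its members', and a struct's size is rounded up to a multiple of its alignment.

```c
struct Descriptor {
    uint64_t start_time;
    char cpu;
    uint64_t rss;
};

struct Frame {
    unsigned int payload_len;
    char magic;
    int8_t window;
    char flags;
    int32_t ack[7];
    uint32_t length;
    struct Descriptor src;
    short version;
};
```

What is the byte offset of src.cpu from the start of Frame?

48

Descriptor: 0..8  start_time  (8B, 8-aligned); 8..9  cpu  (1B, 1-aligned); 9..16  -- padding (7B); 16..24  rss  (8B, 8-aligned); sizeof = 24, alignof = 8
0..4  payload_len  (4B, 4-aligned)
4..5  magic  (1B, 1-aligned)
5..6  window  (1B, 1-aligned)
6..7  flags  (1B, 1-aligned)
7..8  -- padding (1B)
8..36  ack  (28B, 4-aligned)
36..40  length  (4B, 4-aligned)
40..64  src  (24B, 8-aligned)
within Descriptor: cpu at 8
40 + 8 = 48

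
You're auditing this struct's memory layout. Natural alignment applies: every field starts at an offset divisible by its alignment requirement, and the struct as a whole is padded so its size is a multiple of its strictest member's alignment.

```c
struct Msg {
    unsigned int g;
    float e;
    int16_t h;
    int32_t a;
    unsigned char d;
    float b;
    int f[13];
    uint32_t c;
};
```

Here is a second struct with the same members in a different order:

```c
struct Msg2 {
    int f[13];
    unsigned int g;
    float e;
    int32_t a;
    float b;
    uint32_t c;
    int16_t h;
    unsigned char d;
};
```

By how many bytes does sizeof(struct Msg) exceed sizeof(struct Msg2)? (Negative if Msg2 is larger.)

4

0..4  g  (4B, 4-aligned)
4..8  e  (4B, 4-aligned)
8..10  h  (2B, 2-aligned)
10..12  -- padding (2B)
12..16  a  (4B, 4-aligned)
16..17  d  (1B, 1-aligned)
17..20  -- padding (3B)
20..24  b  (4B, 4-aligned)
24..76  f  (52B, 4-aligned)
76..80  c  (4B, 4-aligned)
sizeof = 80, alignof = 4
— Msg2 —
0..52  f  (52B, 4-aligned)
52..56  g  (4B, 4-aligned)
56..60  e  (4B, 4-aligned)
60..64  a  (4B, 4-aligned)
64..68  b  (4B, 4-aligned)
68..72  c  (4B, 4-aligned)
72..74  h  (2B, 2-aligned)
74..75  d  (1B, 1-aligned)
75..76  -- tail padding (1B)
sizeof = 76, alignof = 4
80 − 76 = 4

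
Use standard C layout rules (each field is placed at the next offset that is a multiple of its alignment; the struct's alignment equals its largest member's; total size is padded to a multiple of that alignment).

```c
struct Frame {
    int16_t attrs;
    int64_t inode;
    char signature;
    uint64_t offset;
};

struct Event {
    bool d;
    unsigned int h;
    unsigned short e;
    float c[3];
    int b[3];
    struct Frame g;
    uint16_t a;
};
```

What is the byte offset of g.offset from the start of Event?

Frame: @0: attrs [2B, align 2] → 2; +6 pad (align 8); @8: inode [8B, align 8] → 16; @16: signature [1B, align 1] → 17; +7 pad (align 8); @24: offset [8B, align 8] → 32; size 32, align 8
@0: d [1B, align 1] → 1
+3 pad (align 4)
@4: h [4B, align 4] → 8
@8: e [2B, align 2] → 10
+2 pad (align 4)
@12: c [12B, align 4] → 24
@24: b [12B, align 4] → 36
+4 pad (align 8)
@40: g [32B, align 8] → 72
within Frame: offset at 24
40 + 24 = 64

64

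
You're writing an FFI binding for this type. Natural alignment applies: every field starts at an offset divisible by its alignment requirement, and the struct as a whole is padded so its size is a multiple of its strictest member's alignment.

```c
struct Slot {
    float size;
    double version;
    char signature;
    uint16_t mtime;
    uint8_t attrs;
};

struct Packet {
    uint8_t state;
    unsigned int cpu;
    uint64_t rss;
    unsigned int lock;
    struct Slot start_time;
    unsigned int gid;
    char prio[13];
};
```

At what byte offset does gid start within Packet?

Slot: @0: size [4B, align 4] → 4; +4 pad (align 8); @8: version [8B, align 8] → 16; @16: signature [1B, align 1] → 17; +1 pad (align 2); @18: mtime [2B, align 2] → 20; @20: attrs [1B, align 1] → 21; +3 tail pad (align 8); size 24, align 8
@0: state [1B, align 1] → 1
+3 pad (align 4)
@4: cpu [4B, align 4] → 8
@8: rss [8B, align 8] → 16
@16: lock [4B, align 4] → 20
+4 pad (align 8)
@24: start_time [24B, align 8] → 48
@48: gid [4B, align 4] → 52

48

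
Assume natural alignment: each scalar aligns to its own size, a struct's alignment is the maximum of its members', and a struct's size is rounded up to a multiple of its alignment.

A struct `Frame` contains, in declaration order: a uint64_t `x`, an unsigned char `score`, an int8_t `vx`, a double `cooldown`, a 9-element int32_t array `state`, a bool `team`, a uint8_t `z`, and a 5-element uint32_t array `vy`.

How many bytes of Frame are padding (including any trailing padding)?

x at 0 (size 8, align 8) → ends 8
score at 8 (size 1, align 1) → ends 9
vx at 9 (size 1, align 1) → ends 10
pad 6 to align 8 for cooldown
cooldown at 16 (size 8, align 8) → ends 24
state at 24 (size 36, align 4) → ends 60
team at 60 (size 1, align 1) → ends 61
z at 61 (size 1, align 1) → ends 62
pad 2 to align 4 for vy
vy at 64 (size 20, align 4) → ends 84
tail pad 4 to reach multiple of 8
total 88 bytes, alignment 8
data bytes 76, size 88 → padding 12

12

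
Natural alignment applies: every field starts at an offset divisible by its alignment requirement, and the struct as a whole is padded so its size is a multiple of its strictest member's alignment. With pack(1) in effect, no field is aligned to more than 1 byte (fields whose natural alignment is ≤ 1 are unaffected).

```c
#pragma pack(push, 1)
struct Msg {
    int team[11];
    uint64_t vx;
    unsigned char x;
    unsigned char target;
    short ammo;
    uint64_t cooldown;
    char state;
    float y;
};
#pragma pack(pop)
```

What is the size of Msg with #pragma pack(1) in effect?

69

team at 0 (size 44, align 1) → ends 44
vx at 44 (size 8, align 1) → ends 52
x at 52 (size 1, align 1) → ends 53
target at 53 (size 1, align 1) → ends 54
ammo at 54 (size 2, align 1) → ends 56
cooldown at 56 (size 8, align 1) → ends 64
state at 64 (size 1, align 1) → ends 65
y at 65 (size 4, align 1) → ends 69
total 69 bytes, alignment 1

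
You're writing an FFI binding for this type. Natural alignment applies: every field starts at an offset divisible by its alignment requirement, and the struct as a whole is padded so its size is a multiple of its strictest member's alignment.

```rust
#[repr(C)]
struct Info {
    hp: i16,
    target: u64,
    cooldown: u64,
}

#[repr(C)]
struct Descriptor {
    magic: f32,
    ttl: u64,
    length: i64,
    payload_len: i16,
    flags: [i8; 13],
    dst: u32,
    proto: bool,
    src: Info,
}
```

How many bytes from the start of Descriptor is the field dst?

40

Info: hp at 0 (size 2, align 2) → ends 2; pad 6 to align 8 for target; target at 8 (size 8, align 8) → ends 16; cooldown at 16 (size 8, align 8) → ends 24; total 24 bytes, alignment 8
magic at 0 (size 4, align 4) → ends 4
pad 4 to align 8 for ttl
ttl at 8 (size 8, align 8) → ends 16
length at 16 (size 8, align 8) → ends 24
payload_len at 24 (size 2, align 2) → ends 26
flags at 26 (size 13, align 1) → ends 39
pad 1 to align 4 for dst
dst at 40 (size 4, align 4) → ends 44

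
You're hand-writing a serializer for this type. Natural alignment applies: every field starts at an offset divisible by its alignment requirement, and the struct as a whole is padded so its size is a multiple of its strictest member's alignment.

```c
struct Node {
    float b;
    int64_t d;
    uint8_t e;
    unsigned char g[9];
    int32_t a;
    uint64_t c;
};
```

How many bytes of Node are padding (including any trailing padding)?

@0: b [4B, align 4] → 4
+4 pad (align 8)
@8: d [8B, align 8] → 16
@16: e [1B, align 1] → 17
@17: g [9B, align 1] → 26
+2 pad (align 4)
@28: a [4B, align 4] → 32
@32: c [8B, align 8] → 40
size 40, align 8
data bytes 34, size 40 → padding 6

6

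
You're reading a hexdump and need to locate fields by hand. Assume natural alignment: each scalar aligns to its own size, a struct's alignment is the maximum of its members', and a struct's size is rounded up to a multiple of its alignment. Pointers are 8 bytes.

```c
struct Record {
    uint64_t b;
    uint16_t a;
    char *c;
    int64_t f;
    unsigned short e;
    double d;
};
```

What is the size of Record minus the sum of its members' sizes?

12

b at 0 (size 8, align 8) → ends 8
a at 8 (size 2, align 2) → ends 10
pad 6 to align 8 for c
c at 16 (size 8, align 8) → ends 24
f at 24 (size 8, align 8) → ends 32
e at 32 (size 2, align 2) → ends 34
pad 6 to align 8 for d
d at 40 (size 8, align 8) → ends 48
total 48 bytes, alignment 8
data bytes 36, size 48 → padding 12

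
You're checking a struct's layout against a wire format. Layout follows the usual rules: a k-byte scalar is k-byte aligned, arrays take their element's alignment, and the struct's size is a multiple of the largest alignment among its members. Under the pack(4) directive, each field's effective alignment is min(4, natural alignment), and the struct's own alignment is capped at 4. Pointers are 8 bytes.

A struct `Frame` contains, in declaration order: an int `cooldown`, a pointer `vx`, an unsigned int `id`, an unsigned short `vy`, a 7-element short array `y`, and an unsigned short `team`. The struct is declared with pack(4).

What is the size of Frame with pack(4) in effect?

@0: cooldown [4B, align 4] → 4
@4: vx [8B, align 4] → 12
@12: id [4B, align 4] → 16
@16: vy [2B, align 2] → 18
@18: y [14B, align 2] → 32
@32: team [2B, align 2] → 34
+2 tail pad (align 4)
size 36, align 4

36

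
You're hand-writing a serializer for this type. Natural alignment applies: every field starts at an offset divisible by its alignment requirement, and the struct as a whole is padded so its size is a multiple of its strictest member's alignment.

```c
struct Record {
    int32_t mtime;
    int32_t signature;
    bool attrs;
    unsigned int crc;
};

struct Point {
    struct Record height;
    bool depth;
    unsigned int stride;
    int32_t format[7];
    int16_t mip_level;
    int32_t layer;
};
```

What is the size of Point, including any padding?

Record: mtime at 0 (size 4, align 4) → ends 4; signature at 4 (size 4, align 4) → ends 8; attrs at 8 (size 1, align 1) → ends 9; pad 3 to align 4 for crc; crc at 12 (size 4, align 4) → ends 16; total 16 bytes, alignment 4
height at 0 (size 16, align 4) → ends 16
depth at 16 (size 1, align 1) → ends 17
pad 3 to align 4 for stride
stride at 20 (size 4, align 4) → ends 24
format at 24 (size 28, align 4) → ends 52
mip_level at 52 (size 2, align 2) → ends 54
pad 2 to align 4 for layer
layer at 56 (size 4, align 4) → ends 60
total 60 bytes, alignment 4

60 bytes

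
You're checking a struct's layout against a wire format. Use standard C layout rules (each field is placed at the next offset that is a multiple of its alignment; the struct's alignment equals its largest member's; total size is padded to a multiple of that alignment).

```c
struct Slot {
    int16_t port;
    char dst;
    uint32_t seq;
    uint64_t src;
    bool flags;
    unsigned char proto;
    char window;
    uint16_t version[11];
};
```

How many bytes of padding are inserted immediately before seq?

@0: port [2B, align 2] → 2
@2: dst [1B, align 1] → 3
+1 pad (align 4)
@4: seq [4B, align 4] → 8

1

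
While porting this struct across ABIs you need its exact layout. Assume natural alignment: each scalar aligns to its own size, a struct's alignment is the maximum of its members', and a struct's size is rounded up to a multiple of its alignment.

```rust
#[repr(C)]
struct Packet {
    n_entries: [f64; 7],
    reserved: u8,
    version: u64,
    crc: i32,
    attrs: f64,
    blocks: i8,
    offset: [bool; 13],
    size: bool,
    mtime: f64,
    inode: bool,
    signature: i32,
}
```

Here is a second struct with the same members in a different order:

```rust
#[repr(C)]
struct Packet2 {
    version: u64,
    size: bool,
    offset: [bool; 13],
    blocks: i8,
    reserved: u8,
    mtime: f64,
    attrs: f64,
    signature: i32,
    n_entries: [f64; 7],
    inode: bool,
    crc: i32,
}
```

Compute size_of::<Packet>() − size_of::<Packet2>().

0..56  n_entries  (56B, 8-aligned)
56..57  reserved  (1B, 1-aligned)
57..64  -- padding (7B)
64..72  version  (8B, 8-aligned)
72..76  crc  (4B, 4-aligned)
76..80  -- padding (4B)
80..88  attrs  (8B, 8-aligned)
88..89  blocks  (1B, 1-aligned)
89..102  offset  (13B, 1-aligned)
102..103  size  (1B, 1-aligned)
103..104  -- padding (1B)
104..112  mtime  (8B, 8-aligned)
112..113  inode  (1B, 1-aligned)
113..116  -- padding (3B)
116..120  signature  (4B, 4-aligned)
sizeof = 120, alignof = 8
— Packet2 —
0..8  version  (8B, 8-aligned)
8..9  size  (1B, 1-aligned)
9..22  offset  (13B, 1-aligned)
22..23  blocks  (1B, 1-aligned)
23..24  reserved  (1B, 1-aligned)
24..32  mtime  (8B, 8-aligned)
32..40  attrs  (8B, 8-aligned)
40..44  signature  (4B, 4-aligned)
44..48  -- padding (4B)
48..104  n_entries  (56B, 8-aligned)
104..105  inode  (1B, 1-aligned)
105..108  -- padding (3B)
108..112  crc  (4B, 4-aligned)
sizeof = 112, alignof = 8
120 − 112 = 8

8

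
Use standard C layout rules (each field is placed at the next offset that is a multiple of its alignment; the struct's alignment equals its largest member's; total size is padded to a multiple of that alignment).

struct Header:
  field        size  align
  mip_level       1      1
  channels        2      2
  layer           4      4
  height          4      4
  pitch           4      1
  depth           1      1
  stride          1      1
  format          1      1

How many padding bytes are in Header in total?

2

mip_level at 0 (size 1, align 1) → ends 1
pad 1 to align 2 for channels
channels at 2 (size 2, align 2) → ends 4
layer at 4 (size 4, align 4) → ends 8
height at 8 (size 4, align 4) → ends 12
pitch at 12 (size 4, align 1) → ends 16
depth at 16 (size 1, align 1) → ends 17
stride at 17 (size 1, align 1) → ends 18
format at 18 (size 1, align 1) → ends 19
tail pad 1 to reach multiple of 4
total 20 bytes, alignment 4
data bytes 18, size 20 → padding 2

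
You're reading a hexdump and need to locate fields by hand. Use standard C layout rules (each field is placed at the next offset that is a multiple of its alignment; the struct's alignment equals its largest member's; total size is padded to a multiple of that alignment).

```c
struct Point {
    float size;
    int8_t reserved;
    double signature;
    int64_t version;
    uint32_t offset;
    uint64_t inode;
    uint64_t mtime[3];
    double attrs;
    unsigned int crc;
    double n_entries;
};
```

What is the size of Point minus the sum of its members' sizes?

@0: size [4B, align 4] → 4
@4: reserved [1B, align 1] → 5
+3 pad (align 8)
@8: signature [8B, align 8] → 16
@16: version [8B, align 8] → 24
@24: offset [4B, align 4] → 28
+4 pad (align 8)
@32: inode [8B, align 8] → 40
@40: mtime [24B, align 8] → 64
@64: attrs [8B, align 8] → 72
@72: crc [4B, align 4] → 76
+4 pad (align 8)
@80: n_entries [8B, align 8] → 88
size 88, align 8
data bytes 77, size 88 → padding 11

11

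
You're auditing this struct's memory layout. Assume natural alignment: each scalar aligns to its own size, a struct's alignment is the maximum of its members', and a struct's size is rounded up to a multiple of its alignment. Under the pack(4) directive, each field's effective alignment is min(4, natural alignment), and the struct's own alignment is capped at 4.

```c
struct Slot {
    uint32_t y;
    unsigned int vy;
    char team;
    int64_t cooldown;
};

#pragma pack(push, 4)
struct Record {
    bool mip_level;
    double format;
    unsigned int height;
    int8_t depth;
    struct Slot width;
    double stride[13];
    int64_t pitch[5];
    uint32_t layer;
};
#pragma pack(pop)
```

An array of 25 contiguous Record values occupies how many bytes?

Slot: y at 0 (size 4, align 4) → ends 4; vy at 4 (size 4, align 4) → ends 8; team at 8 (size 1, align 1) → ends 9; pad 7 to align 8 for cooldown; cooldown at 16 (size 8, align 8) → ends 24; total 24 bytes, alignment 8
mip_level at 0 (size 1, align 1) → ends 1
pad 3 to align 4 for format
format at 4 (size 8, align 4) → ends 12
height at 12 (size 4, align 4) → ends 16
depth at 16 (size 1, align 1) → ends 17
pad 3 to align 4 for width
width at 20 (size 24, align 4) → ends 44
stride at 44 (size 104, align 4) → ends 148
pitch at 148 (size 40, align 4) → ends 188
layer at 188 (size 4, align 4) → ends 192
total 192 bytes, alignment 4
array of 25: 25 × 192 = 4800

4800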